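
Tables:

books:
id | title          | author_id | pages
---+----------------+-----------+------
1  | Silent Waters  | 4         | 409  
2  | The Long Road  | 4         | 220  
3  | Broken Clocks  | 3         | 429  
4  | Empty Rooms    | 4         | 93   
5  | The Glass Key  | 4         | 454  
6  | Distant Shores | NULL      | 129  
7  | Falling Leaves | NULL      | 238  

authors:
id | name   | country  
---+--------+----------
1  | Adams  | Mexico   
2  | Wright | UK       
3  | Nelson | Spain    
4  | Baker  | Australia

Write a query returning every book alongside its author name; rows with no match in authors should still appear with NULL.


LEFT JOIN keeps every row from books (the left table); where author_id has no match in authors, the author columns become NULL. Walk through each book:
  - book 1 (Silent Waters): author_id=4 -> matches Baker
  - book 2 (The Long Road): author_id=4 -> matches Baker
  - book 3 (Broken Clocks): author_id=3 -> matches Nelson
  - book 4 (Empty Rooms): author_id=4 -> matches Baker
  - book 5 (The Glass Key): author_id=4 -> matches Baker
  - book 6 (Distant Shores): author_id=NULL, no match -> kept with NULL
  - book 7 (Falling Leaves): author_id=NULL, no match -> kept with NULL
All 7 rows appear; 2 have NULL author.

SQL:
SELECT a.title, b.name AS author
FROM books a
LEFT JOIN authors b ON a.author_id = b.id

Result:
title          | author
---------------+-------
Silent Waters  | Baker 
The Long Road  | Baker 
Broken Clocks  | Nelson
Empty Rooms    | Baker 
The Glass Key  | Baker 
Distant Shores | NULL  
Falling Leaves | NULL  


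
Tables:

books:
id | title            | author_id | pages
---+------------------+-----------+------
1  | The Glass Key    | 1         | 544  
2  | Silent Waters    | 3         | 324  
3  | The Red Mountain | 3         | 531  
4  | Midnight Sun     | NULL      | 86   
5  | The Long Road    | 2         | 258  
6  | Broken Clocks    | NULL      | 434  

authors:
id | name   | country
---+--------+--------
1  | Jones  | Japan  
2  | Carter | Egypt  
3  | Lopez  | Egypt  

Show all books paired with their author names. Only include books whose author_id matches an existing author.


INNER JOIN keeps only books rows whose author_id matches an id in authors. Walk through each book:
  - book 1 (The Glass Key): author_id=1 -> matches Jones
  - book 2 (Silent Waters): author_id=3 -> matches Lopez
  - book 3 (The Red Mountain): author_id=3 -> matches Lopez
  - book 4 (Midnight Sun): author_id=NULL, no match -> dropped
  - book 5 (The Long Road): author_id=2 -> matches Carter
  - book 6 (Broken Clocks): author_id=NULL, no match -> dropped
So 2 of 6 rows are dropped.

SQL:
SELECT a.title, b.name AS author
FROM books a
INNER JOIN authors b ON a.author_id = b.id

Result:
title            | author
-----------------+-------
The Glass Key    | Jones 
Silent Waters    | Lopez 
The Red Mountain | Lopez 
The Long Road    | Carter


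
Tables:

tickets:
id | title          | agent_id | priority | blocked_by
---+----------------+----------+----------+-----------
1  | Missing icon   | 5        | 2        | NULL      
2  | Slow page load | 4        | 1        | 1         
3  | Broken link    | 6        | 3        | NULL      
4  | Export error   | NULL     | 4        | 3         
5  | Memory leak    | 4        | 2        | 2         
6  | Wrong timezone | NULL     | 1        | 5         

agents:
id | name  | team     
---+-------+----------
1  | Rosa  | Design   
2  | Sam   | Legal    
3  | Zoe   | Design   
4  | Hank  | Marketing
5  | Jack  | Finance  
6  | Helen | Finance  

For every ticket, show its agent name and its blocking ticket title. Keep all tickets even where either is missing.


Two LEFT JOINs from the same base table tickets: one to agents via agent_id, one to tickets itself via blocked_by. Both are LEFT so every ticket is preserved.
Match against agents:
  - ticket 1 (Missing icon): agent_id=5 -> matches Jack
  - ticket 2 (Slow page load): agent_id=4 -> matches Hank
  - ticket 3 (Broken link): agent_id=6 -> matches Helen
  - ticket 4 (Export error): agent_id=NULL, no match -> kept with NULL
  - ticket 5 (Memory leak): agent_id=4 -> matches Hank
  - ticket 6 (Wrong timezone): agent_id=NULL, no match -> kept with NULL
Match against tickets (self):
  - ticket 1 (Missing icon): blocked_by=NULL -> NULL
  - ticket 2 (Slow page load): blocked_by=1 -> Missing icon
  - ticket 3 (Broken link): blocked_by=NULL -> NULL
  - ticket 4 (Export error): blocked_by=3 -> Broken link
  - ticket 5 (Memory leak): blocked_by=2 -> Slow page load
  - ticket 6 (Wrong timezone): blocked_by=5 -> Memory leak

SQL:
SELECT a.title, b.name AS agent, c.title AS blocked_by
FROM tickets a
LEFT JOIN agents b ON a.agent_id = b.id
LEFT JOIN tickets c ON a.blocked_by = c.id

Result:
title          | agent | blocked_by    
---------------+-------+---------------
Missing icon   | Jack  | NULL          
Slow page load | Hank  | Missing icon  
Broken link    | Helen | NULL          
Export error   | NULL  | Broken link   
Memory leak    | Hank  | Slow page load
Wrong timezone | NULL  | Memory leak   


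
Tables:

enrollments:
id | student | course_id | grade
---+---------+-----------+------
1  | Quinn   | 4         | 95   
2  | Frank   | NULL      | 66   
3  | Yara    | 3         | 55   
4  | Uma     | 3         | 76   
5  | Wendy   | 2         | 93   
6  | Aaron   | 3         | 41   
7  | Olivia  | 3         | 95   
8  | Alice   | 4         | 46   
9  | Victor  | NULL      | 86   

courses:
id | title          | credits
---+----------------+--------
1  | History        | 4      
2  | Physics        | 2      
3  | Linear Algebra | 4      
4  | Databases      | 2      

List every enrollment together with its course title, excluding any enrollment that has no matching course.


INNER JOIN keeps only enrollments rows whose course_id matches an id in courses. Walk through each enrollment:
  - enrollment 1 (Quinn): course_id=4 -> matches Databases
  - enrollment 2 (Frank): course_id=NULL, no match -> dropped
  - enrollment 3 (Yara): course_id=3 -> matches Linear Algebra
  - enrollment 4 (Uma): course_id=3 -> matches Linear Algebra
  - enrollment 5 (Wendy): course_id=2 -> matches Physics
  - enrollment 6 (Aaron): course_id=3 -> matches Linear Algebra
  - enrollment 7 (Olivia): course_id=3 -> matches Linear Algebra
  - enrollment 8 (Alice): course_id=4 -> matches Databases
  - enrollment 9 (Victor): course_id=NULL, no match -> dropped
So 2 of 9 rows are dropped.

SQL:
SELECT a.student, b.title AS course
FROM enrollments a
INNER JOIN courses b ON a.course_id = b.id

Result:
student | course        
--------+---------------
Quinn   | Databases     
Yara    | Linear Algebra
Uma     | Linear Algebra
Wendy   | Physics       
Aaron   | Linear Algebra
Olivia  | Linear Algebra
Alice   | Databases     


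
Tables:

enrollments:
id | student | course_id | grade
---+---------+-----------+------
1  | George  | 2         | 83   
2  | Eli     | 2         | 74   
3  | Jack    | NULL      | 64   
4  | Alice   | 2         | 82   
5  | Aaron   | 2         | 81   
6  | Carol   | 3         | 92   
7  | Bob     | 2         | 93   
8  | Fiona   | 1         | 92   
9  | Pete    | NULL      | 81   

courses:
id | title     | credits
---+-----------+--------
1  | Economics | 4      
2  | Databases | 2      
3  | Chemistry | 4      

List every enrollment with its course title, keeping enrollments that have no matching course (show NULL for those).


LEFT JOIN keeps every row from enrollments (the left table); where course_id has no match in courses, the course columns become NULL. Walk through each enrollment:
  - enrollment 1 (George): course_id=2 -> matches Databases
  - enrollment 2 (Eli): course_id=2 -> matches Databases
  - enrollment 3 (Jack): course_id=NULL, no match -> kept with NULL
  - enrollment 4 (Alice): course_id=2 -> matches Databases
  - enrollment 5 (Aaron): course_id=2 -> matches Databases
  - enrollment 6 (Carol): course_id=3 -> matches Chemistry
  - enrollment 7 (Bob): course_id=2 -> matches Databases
  - enrollment 8 (Fiona): course_id=1 -> matches Economics
  - enrollment 9 (Pete): course_id=NULL, no match -> kept with NULL
All 9 rows appear; 2 have NULL course.

SQL:
SELECT a.student, b.title AS course
FROM enrollments a
LEFT JOIN courses b ON a.course_id = b.id

Result:
student | course   
--------+----------
George  | Databases
Eli     | Databases
Jack    | NULL     
Alice   | Databases
Aaron   | Databases
Carol   | Chemistry
Bob     | Databases
Fiona   | Economics
Pete    | NULL     


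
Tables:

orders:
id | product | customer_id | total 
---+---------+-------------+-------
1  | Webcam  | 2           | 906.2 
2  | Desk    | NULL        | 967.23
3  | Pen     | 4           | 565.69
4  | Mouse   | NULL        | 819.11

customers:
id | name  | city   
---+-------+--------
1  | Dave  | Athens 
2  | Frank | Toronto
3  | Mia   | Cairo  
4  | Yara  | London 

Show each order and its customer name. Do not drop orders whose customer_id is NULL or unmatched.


LEFT JOIN keeps every row from orders (the left table); where customer_id has no match in customers, the customer columns become NULL. Walk through each order:
  - order 1 (Webcam): customer_id=2 -> matches Frank
  - order 2 (Desk): customer_id=NULL, no match -> kept with NULL
  - order 3 (Pen): customer_id=4 -> matches Yara
  - order 4 (Mouse): customer_id=NULL, no match -> kept with NULL
All 4 rows appear; 2 have NULL customer.

SQL:
SELECT a.product, b.name AS customer
FROM orders a
LEFT JOIN customers b ON a.customer_id = b.id

Result:
product | customer
--------+---------
Webcam  | Frank   
Desk    | NULL    
Pen     | Yara    
Mouse   | NULL    


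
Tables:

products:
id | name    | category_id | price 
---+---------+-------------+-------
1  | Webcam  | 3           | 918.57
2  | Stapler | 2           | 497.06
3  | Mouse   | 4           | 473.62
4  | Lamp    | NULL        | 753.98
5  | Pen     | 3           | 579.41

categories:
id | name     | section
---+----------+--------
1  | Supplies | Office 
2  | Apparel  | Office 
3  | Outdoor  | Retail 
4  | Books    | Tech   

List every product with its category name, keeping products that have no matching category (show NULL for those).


LEFT JOIN keeps every row from products (the left table); where category_id has no match in categories, the category columns become NULL. Walk through each product:
  - product 1 (Webcam): category_id=3 -> matches Outdoor
  - product 2 (Stapler): category_id=2 -> matches Apparel
  - product 3 (Mouse): category_id=4 -> matches Books
  - product 4 (Lamp): category_id=NULL, no match -> kept with NULL
  - product 5 (Pen): category_id=3 -> matches Outdoor
All 5 rows appear; 1 has NULL category.

SQL:
SELECT a.name, b.name AS category
FROM products a
LEFT JOIN categories b ON a.category_id = b.id

Result:
name    | category
--------+---------
Webcam  | Outdoor 
Stapler | Apparel 
Mouse   | Books   
Lamp    | NULL    
Pen     | Outdoor 


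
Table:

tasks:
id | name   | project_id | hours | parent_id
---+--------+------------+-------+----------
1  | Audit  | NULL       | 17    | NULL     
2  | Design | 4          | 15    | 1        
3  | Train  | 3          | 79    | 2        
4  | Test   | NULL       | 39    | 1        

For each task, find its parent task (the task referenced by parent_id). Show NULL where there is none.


This is a self-join: tasks is joined to a second copy of itself, matching each row's parent_id to another row's id. Use LEFT JOIN so rows with parent_id=NULL are kept.
  - task 1 (Audit): parent_id=NULL -> NULL
  - task 2 (Design): parent_id=1 -> Audit
  - task 3 (Train): parent_id=2 -> Design
  - task 4 (Test): parent_id=1 -> Audit

SQL:
SELECT a.name AS item, b.name AS parent
FROM tasks a
LEFT JOIN tasks b ON a.parent_id = b.id

Result:
item   | parent
-------+-------
Audit  | NULL  
Design | Audit 
Train  | Design
Test   | Audit 


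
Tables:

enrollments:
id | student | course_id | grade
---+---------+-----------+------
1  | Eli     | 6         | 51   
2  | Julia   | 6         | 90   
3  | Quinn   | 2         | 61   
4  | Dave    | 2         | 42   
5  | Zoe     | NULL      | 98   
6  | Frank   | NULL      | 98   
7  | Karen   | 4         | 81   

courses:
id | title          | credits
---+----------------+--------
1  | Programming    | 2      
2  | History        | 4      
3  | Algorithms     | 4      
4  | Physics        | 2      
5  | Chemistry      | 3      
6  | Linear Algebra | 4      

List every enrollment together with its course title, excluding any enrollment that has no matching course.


INNER JOIN keeps only enrollments rows whose course_id matches an id in courses. Walk through each enrollment:
  - enrollment 1 (Eli): course_id=6 -> matches Linear Algebra
  - enrollment 2 (Julia): course_id=6 -> matches Linear Algebra
  - enrollment 3 (Quinn): course_id=2 -> matches History
  - enrollment 4 (Dave): course_id=2 -> matches History
  - enrollment 5 (Zoe): course_id=NULL, no match -> dropped
  - enrollment 6 (Frank): course_id=NULL, no match -> dropped
  - enrollment 7 (Karen): course_id=4 -> matches Physics
So 2 of 7 rows are dropped.

SQL:
SELECT a.student, b.title AS course
FROM enrollments a
INNER JOIN courses b ON a.course_id = b.id

Result:
student | course        
--------+---------------
Eli     | Linear Algebra
Julia   | Linear Algebra
Quinn   | History       
Dave    | History       
Karen   | Physics       


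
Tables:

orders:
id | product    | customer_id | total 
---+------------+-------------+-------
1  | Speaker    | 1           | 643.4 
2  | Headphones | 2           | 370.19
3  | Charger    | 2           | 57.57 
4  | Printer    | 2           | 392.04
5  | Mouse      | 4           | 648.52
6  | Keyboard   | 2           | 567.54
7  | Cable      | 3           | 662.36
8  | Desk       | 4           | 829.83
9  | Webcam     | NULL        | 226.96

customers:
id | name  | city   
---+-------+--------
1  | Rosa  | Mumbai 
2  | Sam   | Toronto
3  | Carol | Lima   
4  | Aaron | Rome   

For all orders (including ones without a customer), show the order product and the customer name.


LEFT JOIN keeps every row from orders (the left table); where customer_id has no match in customers, the customer columns become NULL. Walk through each order:
  - order 1 (Speaker): customer_id=1 -> matches Rosa
  - order 2 (Headphones): customer_id=2 -> matches Sam
  - order 3 (Charger): customer_id=2 -> matches Sam
  - order 4 (Printer): customer_id=2 -> matches Sam
  - order 5 (Mouse): customer_id=4 -> matches Aaron
  - order 6 (Keyboard): customer_id=2 -> matches Sam
  - order 7 (Cable): customer_id=3 -> matches Carol
  - order 8 (Desk): customer_id=4 -> matches Aaron
  - order 9 (Webcam): customer_id=NULL, no match -> kept with NULL
All 9 rows appear; 1 has NULL customer.

SQL:
SELECT a.product, b.name AS customer
FROM orders a
LEFT JOIN customers b ON a.customer_id = b.id

Result:
product    | customer
-----------+---------
Speaker    | Rosa    
Headphones | Sam     
Charger    | Sam     
Printer    | Sam     
Mouse      | Aaron   
Keyboard   | Sam     
Cable      | Carol   
Desk       | Aaron   
Webcam     | NULL    


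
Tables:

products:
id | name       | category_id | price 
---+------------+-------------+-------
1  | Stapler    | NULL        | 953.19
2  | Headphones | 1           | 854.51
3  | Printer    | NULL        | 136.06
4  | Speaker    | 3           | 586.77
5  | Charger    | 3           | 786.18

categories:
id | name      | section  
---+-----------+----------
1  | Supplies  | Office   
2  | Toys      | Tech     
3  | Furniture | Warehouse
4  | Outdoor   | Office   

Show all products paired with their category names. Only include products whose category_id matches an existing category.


INNER JOIN keeps only products rows whose category_id matches an id in categories. Walk through each product:
  - product 1 (Stapler): category_id=NULL, no match -> dropped
  - product 2 (Headphones): category_id=1 -> matches Supplies
  - product 3 (Printer): category_id=NULL, no match -> dropped
  - product 4 (Speaker): category_id=3 -> matches Furniture
  - product 5 (Charger): category_id=3 -> matches Furniture
So 2 of 5 rows are dropped.

SQL:
SELECT a.name, b.name AS category
FROM products a
INNER JOIN categories b ON a.category_id = b.id

Result:
name       | category 
-----------+----------
Headphones | Supplies 
Speaker    | Furniture
Charger    | Furniture


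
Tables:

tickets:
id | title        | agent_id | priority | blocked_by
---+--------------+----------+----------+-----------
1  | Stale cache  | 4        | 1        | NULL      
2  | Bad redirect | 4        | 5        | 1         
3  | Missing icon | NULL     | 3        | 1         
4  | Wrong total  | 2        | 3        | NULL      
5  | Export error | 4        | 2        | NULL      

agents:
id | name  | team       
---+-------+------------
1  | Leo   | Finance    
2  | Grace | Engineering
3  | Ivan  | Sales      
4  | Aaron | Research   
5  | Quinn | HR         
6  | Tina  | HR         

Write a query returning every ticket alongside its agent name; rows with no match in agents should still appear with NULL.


LEFT JOIN keeps every row from tickets (the left table); where agent_id has no match in agents, the agent columns become NULL. Walk through each ticket:
  - ticket 1 (Stale cache): agent_id=4 -> matches Aaron
  - ticket 2 (Bad redirect): agent_id=4 -> matches Aaron
  - ticket 3 (Missing icon): agent_id=NULL, no match -> kept with NULL
  - ticket 4 (Wrong total): agent_id=2 -> matches Grace
  - ticket 5 (Export error): agent_id=4 -> matches Aaron
All 5 rows appear; 1 has NULL agent.

SQL:
SELECT a.title, b.name AS agent
FROM tickets a
LEFT JOIN agents b ON a.agent_id = b.id

Result:
title        | agent
-------------+------
Stale cache  | Aaron
Bad redirect | Aaron
Missing icon | NULL 
Wrong total  | Grace
Export error | Aaron


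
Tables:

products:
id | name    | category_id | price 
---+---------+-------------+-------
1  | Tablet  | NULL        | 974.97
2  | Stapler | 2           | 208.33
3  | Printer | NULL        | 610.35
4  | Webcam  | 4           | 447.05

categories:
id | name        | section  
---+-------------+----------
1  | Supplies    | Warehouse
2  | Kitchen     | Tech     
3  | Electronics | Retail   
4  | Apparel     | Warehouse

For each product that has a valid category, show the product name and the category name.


INNER JOIN keeps only products rows whose category_id matches an id in categories. Walk through each product:
  - product 1 (Tablet): category_id=NULL, no match -> dropped
  - product 2 (Stapler): category_id=2 -> matches Kitchen
  - product 3 (Printer): category_id=NULL, no match -> dropped
  - product 4 (Webcam): category_id=4 -> matches Apparel
So 2 of 4 rows are dropped.

SQL:
SELECT a.name, b.name AS category
FROM products a
INNER JOIN categories b ON a.category_id = b.id

Result:
name    | category
--------+---------
Stapler | Kitchen 
Webcam  | Apparel 


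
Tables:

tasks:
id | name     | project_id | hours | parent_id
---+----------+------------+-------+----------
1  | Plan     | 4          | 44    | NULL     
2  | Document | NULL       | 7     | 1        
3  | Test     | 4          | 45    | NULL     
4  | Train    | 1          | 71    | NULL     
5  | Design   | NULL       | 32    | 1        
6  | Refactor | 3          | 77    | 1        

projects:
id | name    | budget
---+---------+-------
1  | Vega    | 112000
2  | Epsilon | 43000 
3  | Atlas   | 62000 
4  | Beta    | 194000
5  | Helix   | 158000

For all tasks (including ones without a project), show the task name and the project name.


LEFT JOIN keeps every row from tasks (the left table); where project_id has no match in projects, the project columns become NULL. Walk through each task:
  - task 1 (Plan): project_id=4 -> matches Beta
  - task 2 (Document): project_id=NULL, no match -> kept with NULL
  - task 3 (Test): project_id=4 -> matches Beta
  - task 4 (Train): project_id=1 -> matches Vega
  - task 5 (Design): project_id=NULL, no match -> kept with NULL
  - task 6 (Refactor): project_id=3 -> matches Atlas
All 6 rows appear; 2 have NULL project.

SQL:
SELECT a.name, b.name AS project
FROM tasks a
LEFT JOIN projects b ON a.project_id = b.id

Result:
name     | project
---------+--------
Plan     | Beta   
Document | NULL   
Test     | Beta   
Train    | Vega   
Design   | NULL   
Refactor | Atlas  


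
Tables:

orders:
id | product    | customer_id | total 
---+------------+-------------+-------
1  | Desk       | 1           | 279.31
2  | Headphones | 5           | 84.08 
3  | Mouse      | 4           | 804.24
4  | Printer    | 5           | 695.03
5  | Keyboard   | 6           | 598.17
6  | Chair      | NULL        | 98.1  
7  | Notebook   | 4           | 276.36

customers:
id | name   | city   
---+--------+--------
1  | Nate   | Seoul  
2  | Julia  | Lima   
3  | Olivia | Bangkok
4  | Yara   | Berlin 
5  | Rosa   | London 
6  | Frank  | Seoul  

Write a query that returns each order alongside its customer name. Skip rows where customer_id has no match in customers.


INNER JOIN keeps only orders rows whose customer_id matches an id in customers. Walk through each order:
  - order 1 (Desk): customer_id=1 -> matches Nate
  - order 2 (Headphones): customer_id=5 -> matches Rosa
  - order 3 (Mouse): customer_id=4 -> matches Yara
  - order 4 (Printer): customer_id=5 -> matches Rosa
  - order 5 (Keyboard): customer_id=6 -> matches Frank
  - order 6 (Chair): customer_id=NULL, no match -> dropped
  - order 7 (Notebook): customer_id=4 -> matches Yara
So 1 of 7 rows is dropped.

SQL:
SELECT a.product, b.name AS customer
FROM orders a
INNER JOIN customers b ON a.customer_id = b.id

Result:
product    | customer
-----------+---------
Desk       | Nate    
Headphones | Rosa    
Mouse      | Yara    
Printer    | Rosa    
Keyboard   | Frank   
Notebook   | Yara    


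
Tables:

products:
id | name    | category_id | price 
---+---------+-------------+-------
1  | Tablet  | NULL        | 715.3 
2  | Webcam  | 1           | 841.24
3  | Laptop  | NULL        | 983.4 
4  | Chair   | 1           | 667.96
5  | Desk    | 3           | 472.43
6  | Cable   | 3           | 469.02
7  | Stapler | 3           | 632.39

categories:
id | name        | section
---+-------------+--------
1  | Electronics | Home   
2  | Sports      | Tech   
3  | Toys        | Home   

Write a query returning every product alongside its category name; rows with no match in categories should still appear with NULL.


LEFT JOIN keeps every row from products (the left table); where category_id has no match in categories, the category columns become NULL. Walk through each product:
  - product 1 (Tablet): category_id=NULL, no match -> kept with NULL
  - product 2 (Webcam): category_id=1 -> matches Electronics
  - product 3 (Laptop): category_id=NULL, no match -> kept with NULL
  - product 4 (Chair): category_id=1 -> matches Electronics
  - product 5 (Desk): category_id=3 -> matches Toys
  - product 6 (Cable): category_id=3 -> matches Toys
  - product 7 (Stapler): category_id=3 -> matches Toys
All 7 rows appear; 2 have NULL category.

SQL:
SELECT a.name, b.name AS category
FROM products a
LEFT JOIN categories b ON a.category_id = b.id

Result:
name    | category   
--------+------------
Tablet  | NULL       
Webcam  | Electronics
Laptop  | NULL       
Chair   | Electronics
Desk    | Toys       
Cable   | Toys       
Stapler | Toys       


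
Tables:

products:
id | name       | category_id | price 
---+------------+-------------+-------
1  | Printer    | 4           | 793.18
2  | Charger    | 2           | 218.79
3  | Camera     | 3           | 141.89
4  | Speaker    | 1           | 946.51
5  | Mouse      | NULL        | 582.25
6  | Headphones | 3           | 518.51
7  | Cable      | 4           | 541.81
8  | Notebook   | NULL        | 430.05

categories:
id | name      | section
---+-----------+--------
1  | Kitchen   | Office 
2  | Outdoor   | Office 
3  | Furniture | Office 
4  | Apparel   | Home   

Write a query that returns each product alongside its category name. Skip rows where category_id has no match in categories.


INNER JOIN keeps only products rows whose category_id matches an id in categories. Walk through each product:
  - product 1 (Printer): category_id=4 -> matches Apparel
  - product 2 (Charger): category_id=2 -> matches Outdoor
  - product 3 (Camera): category_id=3 -> matches Furniture
  - product 4 (Speaker): category_id=1 -> matches Kitchen
  - product 5 (Mouse): category_id=NULL, no match -> dropped
  - product 6 (Headphones): category_id=3 -> matches Furniture
  - product 7 (Cable): category_id=4 -> matches Apparel
  - product 8 (Notebook): category_id=NULL, no match -> dropped
So 2 of 8 rows are dropped.

SQL:
SELECT a.name, b.name AS category
FROM products a
INNER JOIN categories b ON a.category_id = b.id

Result:
name       | category 
-----------+----------
Printer    | Apparel  
Charger    | Outdoor  
Camera     | Furniture
Speaker    | Kitchen  
Headphones | Furniture
Cable      | Apparel  


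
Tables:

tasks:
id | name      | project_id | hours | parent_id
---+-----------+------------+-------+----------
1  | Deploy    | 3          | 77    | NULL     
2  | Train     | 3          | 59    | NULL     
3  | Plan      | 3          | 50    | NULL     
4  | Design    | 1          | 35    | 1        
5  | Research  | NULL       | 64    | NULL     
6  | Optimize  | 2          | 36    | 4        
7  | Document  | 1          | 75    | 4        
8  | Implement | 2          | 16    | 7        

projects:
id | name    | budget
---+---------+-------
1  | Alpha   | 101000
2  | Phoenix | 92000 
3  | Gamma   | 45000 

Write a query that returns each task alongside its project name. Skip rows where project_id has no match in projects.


INNER JOIN keeps only tasks rows whose project_id matches an id in projects. Walk through each task:
  - task 1 (Deploy): project_id=3 -> matches Gamma
  - task 2 (Train): project_id=3 -> matches Gamma
  - task 3 (Plan): project_id=3 -> matches Gamma
  - task 4 (Design): project_id=1 -> matches Alpha
  - task 5 (Research): project_id=NULL, no match -> dropped
  - task 6 (Optimize): project_id=2 -> matches Phoenix
  - task 7 (Document): project_id=1 -> matches Alpha
  - task 8 (Implement): project_id=2 -> matches Phoenix
So 1 of 8 rows is dropped.

SQL:
SELECT a.name, b.name AS project
FROM tasks a
INNER JOIN projects b ON a.project_id = b.id

Result:
name      | project
----------+--------
Deploy    | Gamma  
Train     | Gamma  
Plan      | Gamma  
Design    | Alpha  
Optimize  | Phoenix
Document  | Alpha  
Implement | Phoenix


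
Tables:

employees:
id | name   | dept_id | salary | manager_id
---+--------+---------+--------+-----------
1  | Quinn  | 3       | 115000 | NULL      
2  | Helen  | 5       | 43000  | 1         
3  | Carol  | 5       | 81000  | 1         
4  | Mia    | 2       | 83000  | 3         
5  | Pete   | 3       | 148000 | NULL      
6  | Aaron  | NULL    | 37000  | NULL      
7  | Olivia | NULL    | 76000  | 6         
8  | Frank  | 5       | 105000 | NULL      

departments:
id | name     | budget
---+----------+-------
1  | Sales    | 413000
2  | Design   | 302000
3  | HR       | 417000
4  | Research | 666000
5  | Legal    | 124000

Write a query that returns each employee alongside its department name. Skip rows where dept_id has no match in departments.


INNER JOIN keeps only employees rows whose dept_id matches an id in departments. Walk through each employee:
  - employee 1 (Quinn): dept_id=3 -> matches HR
  - employee 2 (Helen): dept_id=5 -> matches Legal
  - employee 3 (Carol): dept_id=5 -> matches Legal
  - employee 4 (Mia): dept_id=2 -> matches Design
  - employee 5 (Pete): dept_id=3 -> matches HR
  - employee 6 (Aaron): dept_id=NULL, no match -> dropped
  - employee 7 (Olivia): dept_id=NULL, no match -> dropped
  - employee 8 (Frank): dept_id=5 -> matches Legal
So 2 of 8 rows are dropped.

SQL:
SELECT a.name, b.name AS department
FROM employees a
INNER JOIN departments b ON a.dept_id = b.id

Result:
name  | department
------+-----------
Quinn | HR        
Helen | Legal     
Carol | Legal     
Mia   | Design    
Pete  | HR        
Frank | Legal     


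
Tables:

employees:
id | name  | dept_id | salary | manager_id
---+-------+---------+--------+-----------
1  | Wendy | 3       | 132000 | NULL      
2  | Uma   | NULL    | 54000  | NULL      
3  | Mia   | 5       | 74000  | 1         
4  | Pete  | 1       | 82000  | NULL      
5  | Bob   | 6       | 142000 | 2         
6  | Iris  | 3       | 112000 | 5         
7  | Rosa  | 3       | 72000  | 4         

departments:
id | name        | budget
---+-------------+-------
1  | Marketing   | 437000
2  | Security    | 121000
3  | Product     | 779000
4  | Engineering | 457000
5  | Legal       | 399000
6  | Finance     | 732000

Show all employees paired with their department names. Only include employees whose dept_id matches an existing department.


INNER JOIN keeps only employees rows whose dept_id matches an id in departments. Walk through each employee:
  - employee 1 (Wendy): dept_id=3 -> matches Product
  - employee 2 (Uma): dept_id=NULL, no match -> dropped
  - employee 3 (Mia): dept_id=5 -> matches Legal
  - employee 4 (Pete): dept_id=1 -> matches Marketing
  - employee 5 (Bob): dept_id=6 -> matches Finance
  - employee 6 (Iris): dept_id=3 -> matches Product
  - employee 7 (Rosa): dept_id=3 -> matches Product
So 1 of 7 rows is dropped.

SQL:
SELECT a.name, b.name AS department
FROM employees a
INNER JOIN departments b ON a.dept_id = b.id

Result:
name  | department
------+-----------
Wendy | Product   
Mia   | Legal     
Pete  | Marketing 
Bob   | Finance   
Iris  | Product   
Rosa  | Product   


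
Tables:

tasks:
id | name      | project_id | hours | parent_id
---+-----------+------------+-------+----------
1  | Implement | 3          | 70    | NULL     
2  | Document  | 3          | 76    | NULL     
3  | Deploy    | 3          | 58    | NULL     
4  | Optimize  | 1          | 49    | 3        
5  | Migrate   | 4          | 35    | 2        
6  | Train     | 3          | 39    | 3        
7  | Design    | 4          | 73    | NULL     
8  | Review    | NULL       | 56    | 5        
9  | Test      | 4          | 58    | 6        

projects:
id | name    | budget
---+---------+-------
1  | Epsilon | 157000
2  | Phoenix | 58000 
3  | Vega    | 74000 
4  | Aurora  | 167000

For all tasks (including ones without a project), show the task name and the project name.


LEFT JOIN keeps every row from tasks (the left table); where project_id has no match in projects, the project columns become NULL. Walk through each task:
  - task 1 (Implement): project_id=3 -> matches Vega
  - task 2 (Document): project_id=3 -> matches Vega
  - task 3 (Deploy): project_id=3 -> matches Vega
  - task 4 (Optimize): project_id=1 -> matches Epsilon
  - task 5 (Migrate): project_id=4 -> matches Aurora
  - task 6 (Train): project_id=3 -> matches Vega
  - task 7 (Design): project_id=4 -> matches Aurora
  - task 8 (Review): project_id=NULL, no match -> kept with NULL
  - task 9 (Test): project_id=4 -> matches Aurora
All 9 rows appear; 1 has NULL project.

SQL:
SELECT a.name, b.name AS project
FROM tasks a
LEFT JOIN projects b ON a.project_id = b.id

Result:
name      | project
----------+--------
Implement | Vega   
Document  | Vega   
Deploy    | Vega   
Optimize  | Epsilon
Migrate   | Aurora 
Train     | Vega   
Design    | Aurora 
Review    | NULL   
Test      | Aurora 


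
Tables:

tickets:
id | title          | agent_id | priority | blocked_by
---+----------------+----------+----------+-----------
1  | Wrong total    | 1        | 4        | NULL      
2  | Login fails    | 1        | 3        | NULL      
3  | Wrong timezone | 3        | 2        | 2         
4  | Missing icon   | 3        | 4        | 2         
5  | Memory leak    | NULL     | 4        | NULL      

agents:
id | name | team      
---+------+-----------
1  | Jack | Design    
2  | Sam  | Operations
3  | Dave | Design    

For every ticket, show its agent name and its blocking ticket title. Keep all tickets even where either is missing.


Two LEFT JOINs from the same base table tickets: one to agents via agent_id, one to tickets itself via blocked_by. Both are LEFT so every ticket is preserved.
Match against agents:
  - ticket 1 (Wrong total): agent_id=1 -> matches Jack
  - ticket 2 (Login fails): agent_id=1 -> matches Jack
  - ticket 3 (Wrong timezone): agent_id=3 -> matches Dave
  - ticket 4 (Missing icon): agent_id=3 -> matches Dave
  - ticket 5 (Memory leak): agent_id=NULL, no match -> kept with NULL
Match against tickets (self):
  - ticket 1 (Wrong total): blocked_by=NULL -> NULL
  - ticket 2 (Login fails): blocked_by=NULL -> NULL
  - ticket 3 (Wrong timezone): blocked_by=2 -> Login fails
  - ticket 4 (Missing icon): blocked_by=2 -> Login fails
  - ticket 5 (Memory leak): blocked_by=NULL -> NULL

SQL:
SELECT a.title, b.name AS agent, c.title AS blocked_by
FROM tickets a
LEFT JOIN agents b ON a.agent_id = b.id
LEFT JOIN tickets c ON a.blocked_by = c.id

Result:
title          | agent | blocked_by 
---------------+-------+------------
Wrong total    | Jack  | NULL       
Login fails    | Jack  | NULL       
Wrong timezone | Dave  | Login fails
Missing icon   | Dave  | Login fails
Memory leak    | NULL  | NULL       


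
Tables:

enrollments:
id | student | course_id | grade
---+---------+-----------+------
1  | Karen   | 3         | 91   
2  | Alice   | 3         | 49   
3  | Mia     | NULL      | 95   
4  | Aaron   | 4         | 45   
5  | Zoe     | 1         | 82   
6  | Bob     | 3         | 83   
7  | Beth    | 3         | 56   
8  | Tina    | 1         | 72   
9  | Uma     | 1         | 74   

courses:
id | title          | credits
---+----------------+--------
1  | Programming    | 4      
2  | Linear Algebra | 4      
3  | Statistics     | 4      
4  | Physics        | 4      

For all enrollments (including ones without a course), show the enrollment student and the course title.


LEFT JOIN keeps every row from enrollments (the left table); where course_id has no match in courses, the course columns become NULL. Walk through each enrollment:
  - enrollment 1 (Karen): course_id=3 -> matches Statistics
  - enrollment 2 (Alice): course_id=3 -> matches Statistics
  - enrollment 3 (Mia): course_id=NULL, no match -> kept with NULL
  - enrollment 4 (Aaron): course_id=4 -> matches Physics
  - enrollment 5 (Zoe): course_id=1 -> matches Programming
  - enrollment 6 (Bob): course_id=3 -> matches Statistics
  - enrollment 7 (Beth): course_id=3 -> matches Statistics
  - enrollment 8 (Tina): course_id=1 -> matches Programming
  - enrollment 9 (Uma): course_id=1 -> matches Programming
All 9 rows appear; 1 has NULL course.

SQL:
SELECT a.student, b.title AS course
FROM enrollments a
LEFT JOIN courses b ON a.course_id = b.id

Result:
student | course     
--------+------------
Karen   | Statistics 
Alice   | Statistics 
Mia     | NULL       
Aaron   | Physics    
Zoe     | Programming
Bob     | Statistics 
Beth    | Statistics 
Tina    | Programming
Uma     | Programming


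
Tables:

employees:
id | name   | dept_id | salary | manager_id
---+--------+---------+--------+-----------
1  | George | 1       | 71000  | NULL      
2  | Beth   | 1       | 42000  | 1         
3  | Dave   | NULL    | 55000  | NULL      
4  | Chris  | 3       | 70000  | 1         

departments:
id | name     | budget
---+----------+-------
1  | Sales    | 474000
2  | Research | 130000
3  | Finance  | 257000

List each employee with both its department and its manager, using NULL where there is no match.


Two LEFT JOINs from the same base table employees: one to departments via dept_id, one to employees itself via manager_id. Both are LEFT so every employee is preserved.
Match against departments:
  - employee 1 (George): dept_id=1 -> matches Sales
  - employee 2 (Beth): dept_id=1 -> matches Sales
  - employee 3 (Dave): dept_id=NULL, no match -> kept with NULL
  - employee 4 (Chris): dept_id=3 -> matches Finance
Match against employees (self):
  - employee 1 (George): manager_id=NULL -> NULL
  - employee 2 (Beth): manager_id=1 -> George
  - employee 3 (Dave): manager_id=NULL -> NULL
  - employee 4 (Chris): manager_id=1 -> George

SQL:
SELECT a.name, b.name AS department, c.name AS manager
FROM employees a
LEFT JOIN departments b ON a.dept_id = b.id
LEFT JOIN employees c ON a.manager_id = c.id

Result:
name   | department | manager
-------+------------+--------
George | Sales      | NULL   
Beth   | Sales      | George 
Dave   | NULL       | NULL   
Chris  | Finance    | George 


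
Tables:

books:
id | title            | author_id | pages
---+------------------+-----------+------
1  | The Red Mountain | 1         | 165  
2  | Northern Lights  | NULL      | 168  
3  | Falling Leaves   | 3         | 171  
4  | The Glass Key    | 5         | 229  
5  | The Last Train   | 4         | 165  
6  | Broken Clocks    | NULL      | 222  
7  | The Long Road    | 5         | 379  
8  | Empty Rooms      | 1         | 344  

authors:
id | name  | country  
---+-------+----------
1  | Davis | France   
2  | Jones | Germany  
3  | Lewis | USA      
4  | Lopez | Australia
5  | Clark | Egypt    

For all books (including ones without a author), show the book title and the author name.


LEFT JOIN keeps every row from books (the left table); where author_id has no match in authors, the author columns become NULL. Walk through each book:
  - book 1 (The Red Mountain): author_id=1 -> matches Davis
  - book 2 (Northern Lights): author_id=NULL, no match -> kept with NULL
  - book 3 (Falling Leaves): author_id=3 -> matches Lewis
  - book 4 (The Glass Key): author_id=5 -> matches Clark
  - book 5 (The Last Train): author_id=4 -> matches Lopez
  - book 6 (Broken Clocks): author_id=NULL, no match -> kept with NULL
  - book 7 (The Long Road): author_id=5 -> matches Clark
  - book 8 (Empty Rooms): author_id=1 -> matches Davis
All 8 rows appear; 2 have NULL author.

SQL:
SELECT a.title, b.name AS author
FROM books a
LEFT JOIN authors b ON a.author_id = b.id

Result:
title            | author
-----------------+-------
The Red Mountain | Davis 
Northern Lights  | NULL  
Falling Leaves   | Lewis 
The Glass Key    | Clark 
The Last Train   | Lopez 
Broken Clocks    | NULL  
The Long Road    | Clark 
Empty Rooms      | Davis 


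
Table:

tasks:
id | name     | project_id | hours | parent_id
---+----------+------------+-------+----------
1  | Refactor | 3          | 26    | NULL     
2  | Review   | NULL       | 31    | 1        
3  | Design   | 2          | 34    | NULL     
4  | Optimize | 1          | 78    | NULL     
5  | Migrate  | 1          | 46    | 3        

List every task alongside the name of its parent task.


This is a self-join: tasks is joined to a second copy of itself, matching each row's parent_id to another row's id. Use LEFT JOIN so rows with parent_id=NULL are kept.
  - task 1 (Refactor): parent_id=NULL -> NULL
  - task 2 (Review): parent_id=1 -> Refactor
  - task 3 (Design): parent_id=NULL -> NULL
  - task 4 (Optimize): parent_id=NULL -> NULL
  - task 5 (Migrate): parent_id=3 -> Design

SQL:
SELECT a.name AS item, b.name AS parent
FROM tasks a
LEFT JOIN tasks b ON a.parent_id = b.id

Result:
item     | parent  
---------+---------
Refactor | NULL    
Review   | Refactor
Design   | NULL    
Optimize | NULL    
Migrate  | Design  


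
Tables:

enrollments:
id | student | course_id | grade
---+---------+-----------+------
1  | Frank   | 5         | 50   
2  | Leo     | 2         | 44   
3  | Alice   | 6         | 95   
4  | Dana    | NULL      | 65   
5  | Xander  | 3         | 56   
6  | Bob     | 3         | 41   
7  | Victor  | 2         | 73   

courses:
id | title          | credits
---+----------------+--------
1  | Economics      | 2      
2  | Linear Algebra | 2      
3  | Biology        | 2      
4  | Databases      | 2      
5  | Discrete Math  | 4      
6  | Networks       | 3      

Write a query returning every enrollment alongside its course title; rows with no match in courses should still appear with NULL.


LEFT JOIN keeps every row from enrollments (the left table); where course_id has no match in courses, the course columns become NULL. Walk through each enrollment:
  - enrollment 1 (Frank): course_id=5 -> matches Discrete Math
  - enrollment 2 (Leo): course_id=2 -> matches Linear Algebra
  - enrollment 3 (Alice): course_id=6 -> matches Networks
  - enrollment 4 (Dana): course_id=NULL, no match -> kept with NULL
  - enrollment 5 (Xander): course_id=3 -> matches Biology
  - enrollment 6 (Bob): course_id=3 -> matches Biology
  - enrollment 7 (Victor): course_id=2 -> matches Linear Algebra
All 7 rows appear; 1 has NULL course.

SQL:
SELECT a.student, b.title AS course
FROM enrollments a
LEFT JOIN courses b ON a.course_id = b.id

Result:
student | course        
--------+---------------
Frank   | Discrete Math 
Leo     | Linear Algebra
Alice   | Networks      
Dana    | NULL          
Xander  | Biology       
Bob     | Biology       
Victor  | Linear Algebra
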